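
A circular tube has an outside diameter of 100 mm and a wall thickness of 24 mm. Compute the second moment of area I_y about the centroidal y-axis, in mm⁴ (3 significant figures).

I_y ≈ 4.55 × 10⁶ mm⁴

Break the section into simple shapes (no overlaps), measuring from the bottom-left corner of the bounding box.
Outer circle: ⌀100, A = 7 854 mm², x = 50 mm, Ī = 4 908 739 mm⁴.
Bore (subtracted): ⌀52, A = 2123.7 mm², x = 50 mm, Ī = 358 908 mm⁴.
By symmetry the centroid is at mid-width, x̄ = 50 mm.
All pieces are centred on the centroidal y-axis, so I = ΣĪ (holes subtracted) = 4 549 830 mm⁴.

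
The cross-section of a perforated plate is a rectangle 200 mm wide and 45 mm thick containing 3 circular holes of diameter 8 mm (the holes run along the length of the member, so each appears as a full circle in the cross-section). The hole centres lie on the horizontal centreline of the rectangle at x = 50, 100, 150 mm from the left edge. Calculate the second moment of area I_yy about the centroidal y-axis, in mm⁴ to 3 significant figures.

Treat the section as a set of non-overlapping primitives; coordinates are from the bounding-box lower-left.
Plate: 200 × 45, A = 9 000 mm², x = 100 mm, Ī = 30 000 000 mm⁴.
Hole 1 (subtracted): ⌀8, A = 50.265 mm², x = 50 mm, Ī = 201.06 mm⁴.
Hole 2 (subtracted): ⌀8, A = 50.265 mm², x = 100 mm, Ī = 201.06 mm⁴.
Hole 3 (subtracted): ⌀8, A = 50.265 mm², x = 150 mm, Ī = 201.06 mm⁴.
By symmetry the centroid is at mid-width, x̄ = 100 mm.
Transfer each piece to the centroidal y-axis using Ī + A·d² with d = x − 100:
  plate: d = 0 mm → contributes +30 000 000 mm⁴
  hole 1: d = -50 mm → contributes −125 865 mm⁴
  hole 2: d = 0 mm → contributes −201.06 mm⁴
  hole 3: d = 50 mm → contributes −125 865 mm⁴
Total I = 29 748 069 mm⁴.

I_yy ≈ 2.97 × 10⁷ mm⁴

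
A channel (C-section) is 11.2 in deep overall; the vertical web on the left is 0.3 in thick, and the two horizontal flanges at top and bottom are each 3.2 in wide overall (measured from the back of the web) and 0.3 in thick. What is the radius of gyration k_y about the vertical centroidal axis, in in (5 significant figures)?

Split into non-overlapping primitives; take the origin at the lower-left of the bounding box.
Web: 0.3 × 11.2, A = 3.36 in², x = 0.15 in, Ī = 0.0252 in⁴.
Top flange (beyond web): 2.9 × 0.3, A = 0.87 in², x = 1.75 in, Ī = 0.609725 in⁴.
Bottom flange (beyond web): 2.9 × 0.3, A = 0.87 in², x = 1.75 in, Ī = 0.609725 in⁴.
Centroid: x̄ = ΣA·x / ΣA = 0.6958824 in.
Transfer each piece to the vertical centroidal axis using Ī + A·d² with d = x − 0.6958824:
  web: d = -0.5458824 in → contributes +1.026438 in⁴
  top flange (beyond web): d = 1.054118 in → contributes +1.576438 in⁴
  bottom flange (beyond web): d = 1.054118 in → contributes +1.576438 in⁴
Total I = 4.179314 in⁴.
Radius of gyration: k = √(I/A) = √(4.179314 / 5.1) = 0.9052476 in.

k_y ≈ 0.90525 in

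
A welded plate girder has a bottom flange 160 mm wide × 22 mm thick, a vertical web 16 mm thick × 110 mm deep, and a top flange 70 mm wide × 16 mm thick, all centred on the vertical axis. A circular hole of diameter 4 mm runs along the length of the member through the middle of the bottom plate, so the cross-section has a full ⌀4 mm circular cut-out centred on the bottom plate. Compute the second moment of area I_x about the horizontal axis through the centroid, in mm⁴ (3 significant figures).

I_x ≈ 1.76 × 10⁷ mm⁴

Treat the section as a set of non-overlapping primitives; coordinates are from the bounding-box lower-left.
Bottom plate: 160 × 22, A = 3 520 mm², y = 11 mm, Ī = 141 973 mm⁴.
Web plate: 16 × 110, A = 1 760 mm², y = 77 mm, Ī = 1 774 667 mm⁴.
Top plate: 70 × 16, A = 1 120 mm², y = 140 mm, Ī = 23 893 mm⁴.
Hole (subtracted): ⌀4, A = 12.566 mm², y = 11 mm, Ī = 12.566 mm⁴.
Centroid: ȳ = ΣA·y / ΣA = 51.805 mm.
Transfer each piece to the horizontal axis through the centroid using Ī + A·d² with d = y − 51.805:
  bottom plate: d = -40.805 mm → contributes +6 002 977 mm⁴
  web plate: d = 25.195 mm → contributes +2 891 883 mm⁴
  top plate: d = 88.195 mm → contributes +8 735 630 mm⁴
  hole: d = -40.805 mm → contributes −20 936 mm⁴
Total I = 17 609 554 mm⁴.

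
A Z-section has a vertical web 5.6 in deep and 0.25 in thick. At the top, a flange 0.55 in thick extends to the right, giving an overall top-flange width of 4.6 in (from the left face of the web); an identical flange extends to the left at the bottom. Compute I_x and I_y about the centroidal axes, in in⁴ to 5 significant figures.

I_x ≈ 34.287 in⁴, I_y ≈ 32.865 in⁴

Break the section into simple shapes (no overlaps), measuring from the bottom-left corner of the bounding box.
Web: 0.25 × 5.6, A = 1.4 in², y = 2.8 in, Ī = 3.658667 in⁴.
Top flange (beyond web): 4.35 × 0.55, A = 2.3925 in², y = 5.325 in, Ī = 0.06031094 in⁴.
Bottom flange (beyond web): 4.35 × 0.55, A = 2.3925 in², y = 0.275 in, Ī = 0.06031094 in⁴.
Centroid: ȳ = ΣA·y / ΣA = 2.8 in.
Transfer each piece to the centroidal x-axis using Ī + A·d² with d = y − 2.8:
  web: d = 0 in → contributes +3.658667 in⁴
  top flange (beyond web): d = 2.525 in → contributes +15.31399 in⁴
  bottom flange (beyond web): d = -2.525 in → contributes +15.31399 in⁴
Total I = 34.28665 in⁴.
For the y-axis: x̄ = 4.475 in.
Repeating about the centroidal y-axis gives I_y = 32.86529 in⁴.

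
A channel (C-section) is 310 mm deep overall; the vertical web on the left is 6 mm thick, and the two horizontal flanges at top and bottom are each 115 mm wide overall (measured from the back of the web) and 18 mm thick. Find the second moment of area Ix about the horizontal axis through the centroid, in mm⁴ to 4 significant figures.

Ix ≈ 9.865 × 10⁷ mm⁴

Break the section into simple shapes (no overlaps), measuring from the bottom-left corner of the bounding box.
Web: 6 × 310, A = 1 860 mm², y = 155 mm, Ī = 14 895 500 mm⁴.
Top flange (beyond web): 109 × 18, A = 1 962 mm², y = 301 mm, Ī = 52 974 mm⁴.
Bottom flange (beyond web): 109 × 18, A = 1 962 mm², y = 9 mm, Ī = 52 974 mm⁴.
By symmetry the centroid is at mid-height, ȳ = 155 mm.
Transfer each piece to the horizontal axis through the centroid using Ī + A·d² with d = y − 155:
  web: d = 0 mm → contributes +14 895 500 mm⁴
  top flange (beyond web): d = 146 mm → contributes +41 874 966 mm⁴
  bottom flange (beyond web): d = -146 mm → contributes +41 874 966 mm⁴
Total I = 98 645 432 mm⁴.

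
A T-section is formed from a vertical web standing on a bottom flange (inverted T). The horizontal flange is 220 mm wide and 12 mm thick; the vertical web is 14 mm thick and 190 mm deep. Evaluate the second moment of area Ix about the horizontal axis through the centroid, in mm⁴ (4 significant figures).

Ix ≈ 2.155 × 10⁷ mm⁴

Split into non-overlapping primitives; take the origin at the lower-left of the bounding box.
Flange: 220 × 12, A = 2 640 mm², y = 6 mm, Ī = 31 680 mm⁴.
Web: 14 × 190, A = 2 660 mm², y = 107 mm, Ī = 8 002 167 mm⁴.
Centroid: ȳ = ΣA·y / ΣA = 56.6906 mm.
Transfer each piece to the horizontal axis through the centroid using Ī + A·d² with d = y − 56.6906:
  flange: d = -50.6906 mm → contributes +6 815 248 mm⁴
  web: d = 50.3094 mm → contributes +14 734 731 mm⁴
Total I = 21 549 979 mm⁴.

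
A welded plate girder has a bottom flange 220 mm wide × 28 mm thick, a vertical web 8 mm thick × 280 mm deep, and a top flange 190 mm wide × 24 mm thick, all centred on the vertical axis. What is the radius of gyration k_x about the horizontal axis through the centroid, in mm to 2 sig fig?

Decompose the section into non-overlapping parts with the origin at the bottom-left of its bounding rectangle.
Bottom plate: 220 × 28, A = 6 160 mm², y = 14 mm, Ī = 402 453 mm⁴.
Web plate: 8 × 280, A = 2 240 mm², y = 168 mm, Ī = 14 634 667 mm⁴.
Top plate: 190 × 24, A = 4 560 mm², y = 320 mm, Ī = 218 880 mm⁴.
Centroid: ȳ = ΣA·y / ΣA = 148.3 mm.
Transfer each piece to the horizontal axis through the centroid using Ī + A·d² with d = y − 148.3:
  bottom plate: d = -134.3 mm → contributes +111 480 678 mm⁴
  web plate: d = 19.72 mm → contributes +15 505 405 mm⁴
  top plate: d = 171.7 mm → contributes +134 676 871 mm⁴
Total I = 261 662 955 mm⁴.
Radius of gyration: k = √(I/A) = √(261 662 955 / 12 960) = 142.1 mm.

k_x ≈ 140 mm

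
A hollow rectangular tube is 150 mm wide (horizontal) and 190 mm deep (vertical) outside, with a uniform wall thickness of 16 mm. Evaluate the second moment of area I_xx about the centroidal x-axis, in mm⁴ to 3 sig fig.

Break the section into simple shapes (no overlaps), measuring from the bottom-left corner of the bounding box.
Outer rectangle: 150 × 190, A = 28 500 mm², y = 95 mm, Ī = 85 737 500 mm⁴.
Inner void (subtracted): 118 × 158, A = 18 644 mm², y = 95 mm, Ī = 38 785 735 mm⁴.
By symmetry the centroid is at mid-height, ȳ = 95 mm.
All pieces are centred on the centroidal x-axis, so I = ΣĪ (holes subtracted) = 46 951 765 mm⁴.

I_xx ≈ 4.70 × 10⁷ mm⁴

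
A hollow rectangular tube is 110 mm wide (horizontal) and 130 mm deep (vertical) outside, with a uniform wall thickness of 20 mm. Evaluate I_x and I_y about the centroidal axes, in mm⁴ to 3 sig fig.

Decompose the section into non-overlapping parts with the origin at the bottom-left of its bounding rectangle.
Outer rectangle: 110 × 130, A = 14 300 mm², y = 65 mm, Ī = 20 139 167 mm⁴.
Inner void (subtracted): 70 × 90, A = 6 300 mm², y = 65 mm, Ī = 4 252 500 mm⁴.
By symmetry the centroid is at mid-height, ȳ = 65 mm.
All pieces are centred on the centroidal x-axis, so I = ΣĪ (holes subtracted) = 15 886 667 mm⁴.
Repeating about the centroidal y-axis gives I_y = 11 846 667 mm⁴.

I_x ≈ 1.59 × 10⁷ mm⁴, I_y ≈ 1.18 × 10⁷ mm⁴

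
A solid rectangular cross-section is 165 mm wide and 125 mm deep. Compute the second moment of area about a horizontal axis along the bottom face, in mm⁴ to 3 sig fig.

I_base ≈ 1.07 × 10⁸ mm⁴

The section: 165 × 125, A = 20 625 mm², y = 62.5 mm, Ī = 26 855 469 mm⁴.
Transfer it to the bottom edge using Ī + A·d² with d = y − 0:
  the section: d = 62.5 mm → contributes +107 421 875 mm⁴
Total I = 107 421 875 mm⁴.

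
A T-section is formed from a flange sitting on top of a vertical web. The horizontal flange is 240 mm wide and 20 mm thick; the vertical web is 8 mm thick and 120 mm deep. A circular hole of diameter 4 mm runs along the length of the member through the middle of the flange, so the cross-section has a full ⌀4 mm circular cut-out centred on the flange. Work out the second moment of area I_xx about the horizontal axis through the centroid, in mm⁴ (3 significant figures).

I_xx ≈ 5.23 × 10⁶ mm⁴

Decompose the section into non-overlapping parts with the origin at the bottom-left of its bounding rectangle.
Flange: 240 × 20, A = 4 800 mm², y = 130 mm, Ī = 160 000 mm⁴.
Web: 8 × 120, A = 960 mm², y = 60 mm, Ī = 1 152 000 mm⁴.
Hole (subtracted): ⌀4, A = 12.566 mm², y = 130 mm, Ī = 12.566 mm⁴.
Centroid: ȳ = ΣA·y / ΣA = 118.31 mm.
Transfer each piece to the horizontal axis through the centroid using Ī + A·d² with d = y − 118.31:
  flange: d = 11.692 mm → contributes +816 193 mm⁴
  web: d = -58.308 mm → contributes +4 415 810 mm⁴
  hole: d = 11.692 mm → contributes −1730.5 mm⁴
Total I = 5 230 273 mm⁴.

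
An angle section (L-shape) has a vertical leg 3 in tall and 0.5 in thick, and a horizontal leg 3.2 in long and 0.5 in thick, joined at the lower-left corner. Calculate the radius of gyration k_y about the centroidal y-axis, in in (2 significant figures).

Decompose the section into non-overlapping parts with the origin at the bottom-left of its bounding rectangle.
Vertical leg: 0.5 × 3, A = 1.5 in², x = 0.25 in, Ī = 0.03125 in⁴.
Horizontal leg (remainder): 2.7 × 0.5, A = 1.35 in², x = 1.85 in, Ī = 0.8201 in⁴.
Centroid: x̄ = ΣA·x / ΣA = 1.008 in.
Transfer each piece to the centroidal y-axis using Ī + A·d² with d = x − 1.008:
  vertical leg: d = -0.7579 in → contributes +0.8929 in⁴
  horizontal leg (remainder): d = 0.8421 in → contributes +1.777 in⁴
Total I = 2.67 in⁴.
Radius of gyration: k = √(I/A) = √(2.67 / 2.85) = 0.968 in.

k_y ≈ 0.97 in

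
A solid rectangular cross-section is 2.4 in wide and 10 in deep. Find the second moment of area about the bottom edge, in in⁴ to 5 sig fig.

The section: 2.4 × 10, A = 24 in², y = 5 in, Ī = 200 in⁴.
Transfer it to the base of the section using Ī + A·d² with d = y − 0:
  the section: d = 5 in → contributes +800 in⁴
Total I = 800 in⁴.

I_base ≈ 800.00 in⁴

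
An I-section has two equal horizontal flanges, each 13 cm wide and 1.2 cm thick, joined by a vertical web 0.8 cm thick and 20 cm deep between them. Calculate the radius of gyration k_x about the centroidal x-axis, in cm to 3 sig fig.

k_x ≈ 9.25 cm

Break the section into simple shapes (no overlaps), measuring from the bottom-left corner of the bounding box.
Bottom flange: 13 × 1.2, A = 15.6 cm², y = 0.6 cm, Ī = 1.872 cm⁴.
Web: 0.8 × 20, A = 16 cm², y = 11.2 cm, Ī = 533.33 cm⁴.
Top flange: 13 × 1.2, A = 15.6 cm², y = 21.8 cm, Ī = 1.872 cm⁴.
By symmetry the centroid is at mid-height, ȳ = 11.2 cm.
Transfer each piece to the centroidal x-axis using Ī + A·d² with d = y − 11.2:
  bottom flange: d = -10.6 cm → contributes +1754.7 cm⁴
  web: d = 0 cm → contributes +533.33 cm⁴
  top flange: d = 10.6 cm → contributes +1754.7 cm⁴
Total I = 4042.7 cm⁴.
Radius of gyration: k = √(I/A) = √(4042.7 / 47.2) = 9.2548 cm.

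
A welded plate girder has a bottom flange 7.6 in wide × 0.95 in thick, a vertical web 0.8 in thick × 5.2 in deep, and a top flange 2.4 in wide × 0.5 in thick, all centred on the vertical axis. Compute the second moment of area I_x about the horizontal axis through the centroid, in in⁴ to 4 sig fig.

Decompose the section into non-overlapping parts with the origin at the bottom-left of its bounding rectangle.
Bottom plate: 7.6 × 0.95, A = 7.22 in², y = 0.475 in, Ī = 0.543004 in⁴.
Web plate: 0.8 × 5.2, A = 4.16 in², y = 3.55 in, Ī = 9.37387 in⁴.
Top plate: 2.4 × 0.5, A = 1.2 in², y = 6.4 in, Ī = 0.025 in⁴.
Centroid: ȳ = ΣA·y / ΣA = 2.05703 in.
Transfer each piece to the horizontal axis through the centroid using Ī + A·d² with d = y − 2.05703:
  bottom plate: d = -1.58203 in → contributes +18.6135 in⁴
  web plate: d = 1.49297 in → contributes +18.6463 in⁴
  top plate: d = 4.34297 in → contributes +22.6586 in⁴
Total I = 59.9184 in⁴.

I_x ≈ 59.92 in⁴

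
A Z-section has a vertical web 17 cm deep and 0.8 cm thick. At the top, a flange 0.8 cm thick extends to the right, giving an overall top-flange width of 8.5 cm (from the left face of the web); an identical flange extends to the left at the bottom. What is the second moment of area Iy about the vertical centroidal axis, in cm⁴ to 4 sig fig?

Iy ≈ 284.1 cm⁴

Split into non-overlapping primitives; take the origin at the lower-left of the bounding box.
Web: 0.8 × 17, A = 13.6 cm², x = 8.1 cm, Ī = 0.725333 cm⁴.
Top flange (beyond web): 7.7 × 0.8, A = 6.16 cm², x = 12.35 cm, Ī = 30.4355 cm⁴.
Bottom flange (beyond web): 7.7 × 0.8, A = 6.16 cm², x = 3.85 cm, Ī = 30.4355 cm⁴.
Centroid: x̄ = ΣA·x / ΣA = 8.1 cm.
Transfer each piece to the vertical centroidal axis using Ī + A·d² with d = x − 8.1:
  web: d = 0 cm → contributes +0.725333 cm⁴
  top flange (beyond web): d = 4.25 cm → contributes +141.701 cm⁴
  bottom flange (beyond web): d = -4.25 cm → contributes +141.701 cm⁴
Total I = 284.126 cm⁴.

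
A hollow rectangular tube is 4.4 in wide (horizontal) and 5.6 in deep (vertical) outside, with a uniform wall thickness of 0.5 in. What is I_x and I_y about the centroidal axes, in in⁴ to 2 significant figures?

Decompose the section into non-overlapping parts with the origin at the bottom-left of its bounding rectangle.
Outer rectangle: 4.4 × 5.6, A = 24.64 in², y = 2.8 in, Ī = 64.39 in⁴.
Inner void (subtracted): 3.4 × 4.6, A = 15.64 in², y = 2.8 in, Ī = 27.58 in⁴.
By symmetry the centroid is at mid-height, ȳ = 2.8 in.
All pieces are centred on the centroidal x-axis, so I = ΣĪ (holes subtracted) = 36.81 in⁴.
Repeating about the centroidal y-axis gives I_y = 24.69 in⁴.

I_x ≈ 37 in⁴, I_y ≈ 25 in⁴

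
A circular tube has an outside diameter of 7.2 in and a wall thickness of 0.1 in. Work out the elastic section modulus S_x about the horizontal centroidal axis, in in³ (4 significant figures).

S_x ≈ 3.905 in³

Break the section into simple shapes (no overlaps), measuring from the bottom-left corner of the bounding box.
Outer circle: ⌀7.2, A = 40.715 in², y = 3.6 in, Ī = 131.917 in⁴.
Bore (subtracted): ⌀7, A = 38.4845 in², y = 3.6 in, Ī = 117.859 in⁴.
By symmetry the centroid is at mid-height, ȳ = 3.6 in.
All pieces are centred on the horizontal centroidal axis, so I = ΣĪ (holes subtracted) = 14.0579 in⁴.
Extreme fibre distance c = 3.6 in; S = I/c = 3.90498 in³.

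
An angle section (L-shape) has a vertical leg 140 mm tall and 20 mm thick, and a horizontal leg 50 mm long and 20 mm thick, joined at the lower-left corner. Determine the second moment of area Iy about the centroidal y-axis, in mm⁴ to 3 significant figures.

Split into non-overlapping primitives; take the origin at the lower-left of the bounding box.
Vertical leg: 20 × 140, A = 2 800 mm², x = 10 mm, Ī = 93 333 mm⁴.
Horizontal leg (remainder): 30 × 20, A = 600 mm², x = 35 mm, Ī = 45 000 mm⁴.
Centroid: x̄ = ΣA·x / ΣA = 14.412 mm.
Transfer each piece to the centroidal y-axis using Ī + A·d² with d = x − 14.412:
  vertical leg: d = -4.4118 mm → contributes +147 832 mm⁴
  horizontal leg (remainder): d = 20.588 mm → contributes +299 325 mm⁴
Total I = 447 157 mm⁴.

Iy ≈ 4.47 × 10⁵ mm⁴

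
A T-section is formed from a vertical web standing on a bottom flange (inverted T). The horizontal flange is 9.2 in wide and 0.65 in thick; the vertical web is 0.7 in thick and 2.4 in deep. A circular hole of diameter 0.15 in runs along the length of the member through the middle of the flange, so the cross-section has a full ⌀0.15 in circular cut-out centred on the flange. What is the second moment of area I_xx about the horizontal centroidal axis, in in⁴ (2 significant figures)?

Break the section into simple shapes (no overlaps), measuring from the bottom-left corner of the bounding box.
Flange: 9.2 × 0.65, A = 5.98 in², y = 0.325 in, Ī = 0.2105 in⁴.
Web: 0.7 × 2.4, A = 1.68 in², y = 1.85 in, Ī = 0.8064 in⁴.
Hole (subtracted): ⌀0.15, A = 0.01767 in², y = 0.325 in, Ī = 0.00002485 in⁴.
Centroid: ȳ = ΣA·y / ΣA = 0.6602 in.
Transfer each piece to the horizontal centroidal axis using Ī + A·d² with d = y − 0.6602:
  flange: d = -0.3352 in → contributes +0.8826 in⁴
  web: d = 1.19 in → contributes +3.184 in⁴
  hole: d = -0.3352 in → contributes −0.002011 in⁴
Total I = 4.065 in⁴.

I_xx ≈ 4.1 in⁴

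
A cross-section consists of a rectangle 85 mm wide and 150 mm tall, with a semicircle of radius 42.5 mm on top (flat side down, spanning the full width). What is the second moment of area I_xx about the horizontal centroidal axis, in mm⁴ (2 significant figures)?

I_xx ≈ 4.4 × 10⁷ mm⁴

Decompose the section into non-overlapping parts with the origin at the bottom-left of its bounding rectangle.
Rectangular body: 85 × 150, A = 12 750 mm², y = 75 mm, Ī = 23 906 250 mm⁴.
Semicircular cap: semicircle r = 42.5, A = 2 837 mm², y = 168 mm, Ī = 358 086 mm⁴.
Centroid: ȳ = ΣA·y / ΣA = 91.94 mm.
Transfer each piece to the horizontal centroidal axis using Ī + A·d² with d = y − 91.94:
  rectangular body: d = -16.94 mm → contributes +27 562 899 mm⁴
  semicircular cap: d = 76.1 mm → contributes +16 790 285 mm⁴
Total I = 44 353 184 mm⁴.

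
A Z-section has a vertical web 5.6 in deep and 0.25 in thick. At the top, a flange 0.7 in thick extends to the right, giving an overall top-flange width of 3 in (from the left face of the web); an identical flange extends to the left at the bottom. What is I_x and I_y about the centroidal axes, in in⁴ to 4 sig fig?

Split into non-overlapping primitives; take the origin at the lower-left of the bounding box.
Web: 0.25 × 5.6, A = 1.4 in², y = 2.8 in, Ī = 3.65867 in⁴.
Top flange (beyond web): 2.75 × 0.7, A = 1.925 in², y = 5.25 in, Ī = 0.0786042 in⁴.
Bottom flange (beyond web): 2.75 × 0.7, A = 1.925 in², y = 0.35 in, Ī = 0.0786042 in⁴.
Centroid: ȳ = ΣA·y / ΣA = 2.8 in.
Transfer each piece to the centroidal x-axis using Ī + A·d² with d = y − 2.8:
  web: d = 0 in → contributes +3.65867 in⁴
  top flange (beyond web): d = 2.45 in → contributes +11.6334 in⁴
  bottom flange (beyond web): d = -2.45 in → contributes +11.6334 in⁴
Total I = 26.9255 in⁴.
For the y-axis: x̄ = 2.875 in.
Repeating about the centroidal y-axis gives I_y = 11.0961 in⁴.

I_x ≈ 26.93 in⁴, I_y ≈ 11.10 in⁴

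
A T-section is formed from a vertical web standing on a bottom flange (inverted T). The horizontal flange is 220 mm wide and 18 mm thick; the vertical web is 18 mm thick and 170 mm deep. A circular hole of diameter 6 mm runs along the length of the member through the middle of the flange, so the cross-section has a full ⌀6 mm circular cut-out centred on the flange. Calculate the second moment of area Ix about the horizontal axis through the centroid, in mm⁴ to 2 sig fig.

Decompose the section into non-overlapping parts with the origin at the bottom-left of its bounding rectangle.
Flange: 220 × 18, A = 3 960 mm², y = 9 mm, Ī = 106 920 mm⁴.
Web: 18 × 170, A = 3 060 mm², y = 103 mm, Ī = 7 369 500 mm⁴.
Hole (subtracted): ⌀6, A = 28.27 mm², y = 9 mm, Ī = 63.62 mm⁴.
Centroid: ȳ = ΣA·y / ΣA = 50.14 mm.
Transfer each piece to the horizontal axis through the centroid using Ī + A·d² with d = y − 50.14:
  flange: d = -41.14 mm → contributes +6 809 237 mm⁴
  web: d = 52.86 mm → contributes +15 919 671 mm⁴
  hole: d = -41.14 mm → contributes −47 918 mm⁴
Total I = 22 680 990 mm⁴.

Ix ≈ 2.3 × 10⁷ mm⁴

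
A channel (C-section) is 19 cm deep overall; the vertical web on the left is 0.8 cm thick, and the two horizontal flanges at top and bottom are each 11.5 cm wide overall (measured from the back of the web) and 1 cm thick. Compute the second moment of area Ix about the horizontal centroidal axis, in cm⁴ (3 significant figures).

Treat the section as a set of non-overlapping primitives; coordinates are from the bounding-box lower-left.
Web: 0.8 × 19, A = 15.2 cm², y = 9.5 cm, Ī = 457.27 cm⁴.
Top flange (beyond web): 10.7 × 1, A = 10.7 cm², y = 18.5 cm, Ī = 0.89167 cm⁴.
Bottom flange (beyond web): 10.7 × 1, A = 10.7 cm², y = 0.5 cm, Ī = 0.89167 cm⁴.
By symmetry the centroid is at mid-height, ȳ = 9.5 cm.
Transfer each piece to the horizontal centroidal axis using Ī + A·d² with d = y − 9.5:
  web: d = 0 cm → contributes +457.27 cm⁴
  top flange (beyond web): d = 9 cm → contributes +867.59 cm⁴
  bottom flange (beyond web): d = -9 cm → contributes +867.59 cm⁴
Total I = 2192.5 cm⁴.

Ix ≈ 2190 cm⁴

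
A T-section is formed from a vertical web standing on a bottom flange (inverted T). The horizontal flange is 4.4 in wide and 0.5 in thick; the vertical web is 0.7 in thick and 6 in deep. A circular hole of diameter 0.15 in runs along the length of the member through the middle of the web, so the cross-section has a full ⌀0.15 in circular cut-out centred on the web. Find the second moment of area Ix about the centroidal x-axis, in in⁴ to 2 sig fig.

Ix ≈ 28 in⁴

Decompose the section into non-overlapping parts with the origin at the bottom-left of its bounding rectangle.
Flange: 4.4 × 0.5, A = 2.2 in², y = 0.25 in, Ī = 0.04583 in⁴.
Web: 0.7 × 6, A = 4.2 in², y = 3.5 in, Ī = 12.6 in⁴.
Hole (subtracted): ⌀0.15, A = 0.01767 in², y = 3.5 in, Ī = 0.00002485 in⁴.
Centroid: ȳ = ΣA·y / ΣA = 2.38 in.
Transfer each piece to the centroidal x-axis using Ī + A·d² with d = y − 2.38:
  flange: d = -2.13 in → contributes +10.02 in⁴
  web: d = 1.12 in → contributes +17.87 in⁴
  hole: d = 1.12 in → contributes −0.0222 in⁴
Total I = 27.87 in⁴.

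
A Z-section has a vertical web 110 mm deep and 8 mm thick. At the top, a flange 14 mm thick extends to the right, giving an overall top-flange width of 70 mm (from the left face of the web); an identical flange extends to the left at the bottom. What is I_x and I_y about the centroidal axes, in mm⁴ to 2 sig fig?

I_x ≈ 4.9 × 10⁶ mm⁴, I_y ≈ 2.7 × 10⁶ mm⁴

Treat the section as a set of non-overlapping primitives; coordinates are from the bounding-box lower-left.
Web: 8 × 110, A = 880 mm², y = 55 mm, Ī = 887 333 mm⁴.
Top flange (beyond web): 62 × 14, A = 868 mm², y = 103 mm, Ī = 14 177 mm⁴.
Bottom flange (beyond web): 62 × 14, A = 868 mm², y = 7 mm, Ī = 14 177 mm⁴.
Centroid: ȳ = ΣA·y / ΣA = 55 mm.
Transfer each piece to the centroidal x-axis using Ī + A·d² with d = y − 55:
  web: d = 0 mm → contributes +887 333 mm⁴
  top flange (beyond web): d = 48 mm → contributes +2 014 049 mm⁴
  bottom flange (beyond web): d = -48 mm → contributes +2 014 049 mm⁴
Total I = 4 915 432 mm⁴.
For the y-axis: x̄ = 66 mm.
Repeating about the centroidal y-axis gives I_y = 2 687 392 mm⁴.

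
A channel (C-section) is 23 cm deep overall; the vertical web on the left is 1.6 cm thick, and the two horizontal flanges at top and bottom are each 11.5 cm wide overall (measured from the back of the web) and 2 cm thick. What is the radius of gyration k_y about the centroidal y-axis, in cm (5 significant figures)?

Split into non-overlapping primitives; take the origin at the lower-left of the bounding box.
Web: 1.6 × 23, A = 36.8 cm², x = 0.8 cm, Ī = 7.850667 cm⁴.
Top flange (beyond web): 9.9 × 2, A = 19.8 cm², x = 6.55 cm, Ī = 161.7165 cm⁴.
Bottom flange (beyond web): 9.9 × 2, A = 19.8 cm², x = 6.55 cm, Ī = 161.7165 cm⁴.
Centroid: x̄ = ΣA·x / ΣA = 3.780366 cm.
Transfer each piece to the centroidal y-axis using Ī + A·d² with d = x − 3.780366:
  web: d = -2.980366 cm → contributes +334.7298 cm⁴
  top flange (beyond web): d = 2.769634 cm → contributes +313.5997 cm⁴
  bottom flange (beyond web): d = 2.769634 cm → contributes +313.5997 cm⁴
Total I = 961.9292 cm⁴.
Radius of gyration: k = √(I/A) = √(961.9292 / 76.4) = 3.548337 cm.

k_y ≈ 3.5483 cm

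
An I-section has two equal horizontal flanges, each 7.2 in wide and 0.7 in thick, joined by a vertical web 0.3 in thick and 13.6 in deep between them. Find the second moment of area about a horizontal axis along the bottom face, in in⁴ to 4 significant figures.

Decompose the section into non-overlapping parts with the origin at the bottom-left of its bounding rectangle.
Bottom flange: 7.2 × 0.7, A = 5.04 in², y = 0.35 in, Ī = 0.2058 in⁴.
Web: 0.3 × 13.6, A = 4.08 in², y = 7.5 in, Ī = 62.8864 in⁴.
Top flange: 7.2 × 0.7, A = 5.04 in², y = 14.65 in, Ī = 0.2058 in⁴.
Transfer each piece to a horizontal axis along the bottom face using Ī + A·d² with d = y − 0:
  bottom flange: d = 0.35 in → contributes +0.8232 in⁴
  web: d = 7.5 in → contributes +292.386 in⁴
  top flange: d = 14.65 in → contributes +1081.9 in⁴
Total I = 1375.11 in⁴.

I_base ≈ 1375 in⁴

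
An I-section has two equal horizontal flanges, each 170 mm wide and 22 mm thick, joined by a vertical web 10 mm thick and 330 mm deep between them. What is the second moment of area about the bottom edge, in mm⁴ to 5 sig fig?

I_base ≈ 6.3892 × 10⁸ mm⁴

Split into non-overlapping primitives; take the origin at the lower-left of the bounding box.
Bottom flange: 170 × 22, A = 3 740 mm², y = 11 mm, Ī = 150846.7 mm⁴.
Web: 10 × 330, A = 3 300 mm², y = 187 mm, Ī = 29 947 500 mm⁴.
Top flange: 170 × 22, A = 3 740 mm², y = 363 mm, Ī = 150846.7 mm⁴.
Transfer each piece to the base of the section using Ī + A·d² with d = y − 0:
  bottom flange: d = 11 mm → contributes +603386.7 mm⁴
  web: d = 187 mm → contributes +145 345 200 mm⁴
  top flange: d = 363 mm → contributes +492 966 907 mm⁴
Total I = 638 915 493 mm⁴.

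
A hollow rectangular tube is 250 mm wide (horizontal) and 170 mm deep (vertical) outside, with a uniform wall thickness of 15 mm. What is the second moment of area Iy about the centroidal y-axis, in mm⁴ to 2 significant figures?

Iy ≈ 9.7 × 10⁷ mm⁴

Break the section into simple shapes (no overlaps), measuring from the bottom-left corner of the bounding box.
Outer rectangle: 250 × 170, A = 42 500 mm², x = 125 mm, Ī = 221 354 167 mm⁴.
Inner void (subtracted): 220 × 140, A = 30 800 mm², x = 125 mm, Ī = 124 226 667 mm⁴.
By symmetry the centroid is at mid-width, x̄ = 125 mm.
All pieces are centred on the centroidal y-axis, so I = ΣĪ (holes subtracted) = 97 127 500 mm⁴.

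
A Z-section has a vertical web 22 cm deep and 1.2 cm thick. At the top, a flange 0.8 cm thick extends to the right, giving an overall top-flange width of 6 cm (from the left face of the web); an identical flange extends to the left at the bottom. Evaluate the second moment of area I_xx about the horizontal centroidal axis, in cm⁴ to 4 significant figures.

Treat the section as a set of non-overlapping primitives; coordinates are from the bounding-box lower-left.
Web: 1.2 × 22, A = 26.4 cm², y = 11 cm, Ī = 1064.8 cm⁴.
Top flange (beyond web): 4.8 × 0.8, A = 3.84 cm², y = 21.6 cm, Ī = 0.2048 cm⁴.
Bottom flange (beyond web): 4.8 × 0.8, A = 3.84 cm², y = 0.4 cm, Ī = 0.2048 cm⁴.
Centroid: ȳ = ΣA·y / ΣA = 11 cm.
Transfer each piece to the horizontal centroidal axis using Ī + A·d² with d = y − 11:
  web: d = 0 cm → contributes +1064.8 cm⁴
  top flange (beyond web): d = 10.6 cm → contributes +431.667 cm⁴
  bottom flange (beyond web): d = -10.6 cm → contributes +431.667 cm⁴
Total I = 1928.13 cm⁴.

I_xx ≈ 1928 cm⁴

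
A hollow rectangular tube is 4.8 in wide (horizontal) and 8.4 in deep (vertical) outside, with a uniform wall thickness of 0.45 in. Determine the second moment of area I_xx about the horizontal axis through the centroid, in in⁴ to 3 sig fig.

I_xx ≈ 100 in⁴

Split into non-overlapping primitives; take the origin at the lower-left of the bounding box.
Outer rectangle: 4.8 × 8.4, A = 40.32 in², y = 4.2 in, Ī = 237.08 in⁴.
Inner void (subtracted): 3.9 × 7.5, A = 29.25 in², y = 4.2 in, Ī = 137.11 in⁴.
By symmetry the centroid is at mid-height, ȳ = 4.2 in.
All pieces are centred on the horizontal axis through the centroid, so I = ΣĪ (holes subtracted) = 99.972 in⁴.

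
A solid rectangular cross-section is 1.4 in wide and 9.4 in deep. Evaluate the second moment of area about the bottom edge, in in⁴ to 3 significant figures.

The section: 1.4 × 9.4, A = 13.16 in², y = 4.7 in, Ī = 96.901 in⁴.
Transfer it to the base of the section using Ī + A·d² with d = y − 0:
  the section: d = 4.7 in → contributes +387.61 in⁴
Total I = 387.61 in⁴.

I_base ≈ 388 in⁴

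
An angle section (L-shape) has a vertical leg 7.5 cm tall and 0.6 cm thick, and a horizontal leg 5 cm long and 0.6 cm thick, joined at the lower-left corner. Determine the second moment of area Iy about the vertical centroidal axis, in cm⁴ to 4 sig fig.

Iy ≈ 14.79 cm⁴

Break the section into simple shapes (no overlaps), measuring from the bottom-left corner of the bounding box.
Vertical leg: 0.6 × 7.5, A = 4.5 cm², x = 0.3 cm, Ī = 0.135 cm⁴.
Horizontal leg (remainder): 4.4 × 0.6, A = 2.64 cm², x = 2.8 cm, Ī = 4.2592 cm⁴.
Centroid: x̄ = ΣA·x / ΣA = 1.22437 cm.
Transfer each piece to the vertical centroidal axis using Ī + A·d² with d = x − 1.22437:
  vertical leg: d = -0.92437 cm → contributes +3.98007 cm⁴
  horizontal leg (remainder): d = 1.57563 cm → contributes +10.8133 cm⁴
Total I = 14.7934 cm⁴.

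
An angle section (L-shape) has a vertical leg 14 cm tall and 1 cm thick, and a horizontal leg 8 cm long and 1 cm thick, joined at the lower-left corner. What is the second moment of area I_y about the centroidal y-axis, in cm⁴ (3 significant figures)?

Decompose the section into non-overlapping parts with the origin at the bottom-left of its bounding rectangle.
Vertical leg: 1 × 14, A = 14 cm², x = 0.5 cm, Ī = 1.1667 cm⁴.
Horizontal leg (remainder): 7 × 1, A = 7 cm², x = 4.5 cm, Ī = 28.583 cm⁴.
Centroid: x̄ = ΣA·x / ΣA = 1.8333 cm.
Transfer each piece to the centroidal y-axis using Ī + A·d² with d = x − 1.8333:
  vertical leg: d = -1.3333 cm → contributes +26.056 cm⁴
  horizontal leg (remainder): d = 2.6667 cm → contributes +78.361 cm⁴
Total I = 104.42 cm⁴.

I_y ≈ 104 cm⁴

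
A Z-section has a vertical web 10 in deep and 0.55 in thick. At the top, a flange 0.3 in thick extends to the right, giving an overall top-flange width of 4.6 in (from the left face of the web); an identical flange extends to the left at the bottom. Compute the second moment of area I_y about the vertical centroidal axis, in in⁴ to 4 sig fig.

Treat the section as a set of non-overlapping primitives; coordinates are from the bounding-box lower-left.
Web: 0.55 × 10, A = 5.5 in², x = 4.325 in, Ī = 0.138646 in⁴.
Top flange (beyond web): 4.05 × 0.3, A = 1.215 in², x = 6.625 in, Ī = 1.66075 in⁴.
Bottom flange (beyond web): 4.05 × 0.3, A = 1.215 in², x = 2.025 in, Ī = 1.66075 in⁴.
Centroid: x̄ = ΣA·x / ΣA = 4.325 in.
Transfer each piece to the vertical centroidal axis using Ī + A·d² with d = x − 4.325:
  web: d = 0 in → contributes +0.138646 in⁴
  top flange (beyond web): d = 2.3 in → contributes +8.0881 in⁴
  bottom flange (beyond web): d = -2.3 in → contributes +8.0881 in⁴
Total I = 16.3149 in⁴.

I_y ≈ 16.31 in⁴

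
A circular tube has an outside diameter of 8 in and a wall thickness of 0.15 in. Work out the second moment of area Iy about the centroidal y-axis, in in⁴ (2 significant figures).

Split into non-overlapping primitives; take the origin at the lower-left of the bounding box.
Outer circle: ⌀8, A = 50.27 in², x = 4 in, Ī = 201.1 in⁴.
Bore (subtracted): ⌀7.7, A = 46.57 in², x = 4 in, Ī = 172.6 in⁴.
By symmetry the centroid is at mid-width, x̄ = 4 in.
All pieces are centred on the centroidal y-axis, so I = ΣĪ (holes subtracted) = 28.5 in⁴.

Iy ≈ 29 in⁴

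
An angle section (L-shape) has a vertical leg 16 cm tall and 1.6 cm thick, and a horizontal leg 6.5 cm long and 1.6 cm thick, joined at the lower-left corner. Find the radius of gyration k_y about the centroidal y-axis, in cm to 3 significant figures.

k_y ≈ 1.59 cm

Split into non-overlapping primitives; take the origin at the lower-left of the bounding box.
Vertical leg: 1.6 × 16, A = 25.6 cm², x = 0.8 cm, Ī = 5.4613 cm⁴.
Horizontal leg (remainder): 4.9 × 1.6, A = 7.84 cm², x = 4.05 cm, Ī = 15.687 cm⁴.
Centroid: x̄ = ΣA·x / ΣA = 1.562 cm.
Transfer each piece to the centroidal y-axis using Ī + A·d² with d = x − 1.562:
  vertical leg: d = -0.76196 cm → contributes +20.324 cm⁴
  horizontal leg (remainder): d = 2.488 cm → contributes +64.219 cm⁴
Total I = 84.543 cm⁴.
Radius of gyration: k = √(I/A) = √(84.543 / 33.44) = 1.59 cm.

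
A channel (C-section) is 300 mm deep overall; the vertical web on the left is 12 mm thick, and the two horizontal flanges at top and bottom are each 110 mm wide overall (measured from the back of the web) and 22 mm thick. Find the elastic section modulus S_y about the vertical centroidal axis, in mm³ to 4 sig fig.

Split into non-overlapping primitives; take the origin at the lower-left of the bounding box.
Web: 12 × 300, A = 3 600 mm², x = 6 mm, Ī = 43 200 mm⁴.
Top flange (beyond web): 98 × 22, A = 2 156 mm², x = 61 mm, Ī = 1 725 519 mm⁴.
Bottom flange (beyond web): 98 × 22, A = 2 156 mm², x = 61 mm, Ī = 1 725 519 mm⁴.
Centroid: x̄ = ΣA·x / ΣA = 35.9747 mm.
Transfer each piece to the vertical centroidal axis using Ī + A·d² with d = x − 35.9747:
  web: d = -29.9747 mm → contributes +3 277 742 mm⁴
  top flange (beyond web): d = 25.0253 mm → contributes +3 075 745 mm⁴
  bottom flange (beyond web): d = 25.0253 mm → contributes +3 075 745 mm⁴
Total I = 9 429 232 mm⁴.
Extreme fibre distance c = 74.0253 mm; S = I/c = 127 379 mm³.

S_y ≈ 1.274 × 10⁵ mm³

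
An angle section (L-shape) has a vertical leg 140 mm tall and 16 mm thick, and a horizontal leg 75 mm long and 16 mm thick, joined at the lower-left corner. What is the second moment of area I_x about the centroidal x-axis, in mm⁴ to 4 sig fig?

Break the section into simple shapes (no overlaps), measuring from the bottom-left corner of the bounding box.
Vertical leg: 16 × 140, A = 2 240 mm², y = 70 mm, Ī = 3 658 667 mm⁴.
Horizontal leg (remainder): 59 × 16, A = 944 mm², y = 8 mm, Ī = 20138.7 mm⁴.
Centroid: ȳ = ΣA·y / ΣA = 51.6181 mm.
Transfer each piece to the centroidal x-axis using Ī + A·d² with d = y − 51.6181:
  vertical leg: d = 18.3819 mm → contributes +4 415 551 mm⁴
  horizontal leg (remainder): d = -43.6181 mm → contributes +1 816 134 mm⁴
Total I = 6 231 685 mm⁴.

I_x ≈ 6.232 × 10⁶ mm⁴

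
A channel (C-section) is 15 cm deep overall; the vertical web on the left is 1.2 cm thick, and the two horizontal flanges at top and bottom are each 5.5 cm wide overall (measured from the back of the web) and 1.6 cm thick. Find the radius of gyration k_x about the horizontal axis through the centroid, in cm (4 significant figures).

k_x ≈ 5.493 cm

Split into non-overlapping primitives; take the origin at the lower-left of the bounding box.
Web: 1.2 × 15, A = 18 cm², y = 7.5 cm, Ī = 337.5 cm⁴.
Top flange (beyond web): 4.3 × 1.6, A = 6.88 cm², y = 14.2 cm, Ī = 1.46773 cm⁴.
Bottom flange (beyond web): 4.3 × 1.6, A = 6.88 cm², y = 0.8 cm, Ī = 1.46773 cm⁴.
By symmetry the centroid is at mid-height, ȳ = 7.5 cm.
Transfer each piece to the horizontal axis through the centroid using Ī + A·d² with d = y − 7.5:
  web: d = 0 cm → contributes +337.5 cm⁴
  top flange (beyond web): d = 6.7 cm → contributes +310.311 cm⁴
  bottom flange (beyond web): d = -6.7 cm → contributes +310.311 cm⁴
Total I = 958.122 cm⁴.
Radius of gyration: k = √(I/A) = √(958.122 / 31.76) = 5.4925 cm.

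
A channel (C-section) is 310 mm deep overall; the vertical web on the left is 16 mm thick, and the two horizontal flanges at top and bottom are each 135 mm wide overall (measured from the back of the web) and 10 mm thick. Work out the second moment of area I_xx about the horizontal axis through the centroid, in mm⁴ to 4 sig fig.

Decompose the section into non-overlapping parts with the origin at the bottom-left of its bounding rectangle.
Web: 16 × 310, A = 4 960 mm², y = 155 mm, Ī = 39 721 333 mm⁴.
Top flange (beyond web): 119 × 10, A = 1 190 mm², y = 305 mm, Ī = 9916.67 mm⁴.
Bottom flange (beyond web): 119 × 10, A = 1 190 mm², y = 5 mm, Ī = 9916.67 mm⁴.
By symmetry the centroid is at mid-height, ȳ = 155 mm.
Transfer each piece to the horizontal axis through the centroid using Ī + A·d² with d = y − 155:
  web: d = 0 mm → contributes +39 721 333 mm⁴
  top flange (beyond web): d = 150 mm → contributes +26 784 917 mm⁴
  bottom flange (beyond web): d = -150 mm → contributes +26 784 917 mm⁴
Total I = 93 291 167 mm⁴.

I_xx ≈ 9.329 × 10⁷ mm⁴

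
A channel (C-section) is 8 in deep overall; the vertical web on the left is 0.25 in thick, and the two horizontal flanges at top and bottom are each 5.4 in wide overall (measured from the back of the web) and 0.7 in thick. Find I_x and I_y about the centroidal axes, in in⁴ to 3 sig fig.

Split into non-overlapping primitives; take the origin at the lower-left of the bounding box.
Web: 0.25 × 8, A = 2 in², y = 4 in, Ī = 10.667 in⁴.
Top flange (beyond web): 5.15 × 0.7, A = 3.605 in², y = 7.65 in, Ī = 0.1472 in⁴.
Bottom flange (beyond web): 5.15 × 0.7, A = 3.605 in², y = 0.35 in, Ī = 0.1472 in⁴.
By symmetry the centroid is at mid-height, ȳ = 4 in.
Transfer each piece to the centroidal x-axis using Ī + A·d² with d = y − 4:
  web: d = 0 in → contributes +10.667 in⁴
  top flange (beyond web): d = 3.65 in → contributes +48.175 in⁴
  bottom flange (beyond web): d = -3.65 in → contributes +48.175 in⁴
Total I = 107.02 in⁴.
For the y-axis: x̄ = 2.2387 in.
Repeating about the centroidal y-axis gives I_y = 27.36 in⁴.

I_x ≈ 107 in⁴, I_y ≈ 27.4 in⁴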